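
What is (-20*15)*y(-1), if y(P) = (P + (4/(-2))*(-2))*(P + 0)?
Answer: 900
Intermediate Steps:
y(P) = P*(4 + P) (y(P) = (P + (4*(-½))*(-2))*P = (P - 2*(-2))*P = (P + 4)*P = (4 + P)*P = P*(4 + P))
(-20*15)*y(-1) = (-20*15)*(-(4 - 1)) = -(-300)*3 = -300*(-3) = 900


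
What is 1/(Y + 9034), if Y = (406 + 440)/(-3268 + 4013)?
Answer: 745/6731176 ≈ 0.00011068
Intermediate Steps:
Y = 846/745 ≈ 1.1356
1/(Y + 9034) = 1/(846/745 + 9034) = 1/(6731176/745) = 745/6731176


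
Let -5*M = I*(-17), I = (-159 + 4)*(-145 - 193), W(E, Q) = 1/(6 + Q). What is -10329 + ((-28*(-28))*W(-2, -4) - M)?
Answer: -188063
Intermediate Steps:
I = 52390 (I = -155*(-338) = 52390)
M = 178126 (M = -10478*(-17) = -1/5*(-890630) = 178126)
-10329 + ((-28*(-28))*W(-2, -4) - M) = -10329 + ((-28*(-28))/(6 - 4) - 1*178126) = -10329 + (784/2 - 178126) = -10329 + (784*(1/2) - 178126) = -10329 + (392 - 178126) = -10329 - 177734 = -188063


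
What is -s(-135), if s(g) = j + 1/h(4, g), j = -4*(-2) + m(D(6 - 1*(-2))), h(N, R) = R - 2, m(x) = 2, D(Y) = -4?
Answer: -1369/137 ≈ -9.9927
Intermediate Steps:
h(N, R) = -2 + R
j = 10 (j = -4*(-2) + 2 = 8 + 2 = 10)
s(g) = 10 + 1/(-2 + g)
-s(-135) = -(-19 + 10*(-135))/(-2 - 135) = -(-19 - 1350)/(-137) = -(-1)*(-1369)/137 = -1*1369/137 = -1369/137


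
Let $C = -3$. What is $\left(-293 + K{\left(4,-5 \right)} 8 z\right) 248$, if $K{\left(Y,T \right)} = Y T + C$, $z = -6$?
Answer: $201128$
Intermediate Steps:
$K{\left(Y,T \right)} = -3 + T Y$ ($K{\left(Y,T \right)} = Y T - 3 = T Y - 3 = -3 + T Y$)
$\left(-293 + K{\left(4,-5 \right)} 8 z\right) 248 = \left(-293 + \left(-3 - 20\right) 8 \left(-6\right)\right) 248 = \left(-293 + \left(-23\right) 8 \left(-6\right)\right) 248 = \left(-293 - -1104\right) 248 = \left(-293 + 1104\right) 248 = 811 \cdot 248 = 201128$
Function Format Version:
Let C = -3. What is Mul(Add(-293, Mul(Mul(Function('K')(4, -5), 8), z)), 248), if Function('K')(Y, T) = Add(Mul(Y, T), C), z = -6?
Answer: 201128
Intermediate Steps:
Function('K')(Y, T) = Add(-3, Mul(T, Y)) (Function('K')(Y, T) = Add(Mul(Y, T), -3) = Add(Mul(T, Y), -3) = Add(-3, Mul(T, Y)))
Mul(Add(-293, Mul(Mul(Function('K')(4, -5), 8), z)), 248) = Mul(Add(-293, Mul(Mul(Add(-3, Mul(-5, 4)), 8), -6)), 248) = Mul(Add(-293, Mul(Mul(Add(-3, -20), 8), -6)), 248) = Mul(Add(-293, Mul(Mul(-23, 8), -6)), 248) = Mul(Add(-293, Mul(-184, -6)), 248) = Mul(Add(-293, 1104), 248) = Mul(811, 248) = 201128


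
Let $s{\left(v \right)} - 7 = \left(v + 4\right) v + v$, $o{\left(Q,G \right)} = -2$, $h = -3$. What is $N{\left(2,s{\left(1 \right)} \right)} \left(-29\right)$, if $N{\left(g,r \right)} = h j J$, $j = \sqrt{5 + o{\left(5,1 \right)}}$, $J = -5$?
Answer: $- 435 \sqrt{3} \approx -753.44$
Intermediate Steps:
$j = \sqrt{3}$ ($j = \sqrt{5 - 2} = \sqrt{3} \approx 1.732$)
$s{\left(v \right)} = 7 + v + v \left(4 + v\right)$ ($s{\left(v \right)} = 7 + \left(\left(v + 4\right) v + v\right) = 7 + \left(\left(4 + v\right) v + v\right) = 7 + \left(v \left(4 + v\right) + v\right) = 7 + \left(v + v \left(4 + v\right)\right) = 7 + v + v \left(4 + v\right)$)
$N{\left(g,r \right)} = 15 \sqrt{3}$ ($N{\left(g,r \right)} = - 3 \sqrt{3} \left(-5\right) = 15 \sqrt{3}$)
$N{\left(2,s{\left(1 \right)} \right)} \left(-29\right) = 15 \sqrt{3} \left(-29\right) = - 435 \sqrt{3}$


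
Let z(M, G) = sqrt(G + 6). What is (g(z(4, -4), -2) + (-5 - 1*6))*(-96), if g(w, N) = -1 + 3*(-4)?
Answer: 2304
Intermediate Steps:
z(M, G) = sqrt(6 + G)
g(w, N) = -13 (g(w, N) = -1 - 12 = -13)
(g(z(4, -4), -2) + (-5 - 1*6))*(-96) = (-13 + (-5 - 1*6))*(-96) = (-13 + (-5 - 6))*(-96) = (-13 - 11)*(-96) = -24*(-96) = 2304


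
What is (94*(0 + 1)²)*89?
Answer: 8366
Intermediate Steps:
(94*(0 + 1)²)*89 = (94*1²)*89 = (94*1)*89 = 94*89 = 8366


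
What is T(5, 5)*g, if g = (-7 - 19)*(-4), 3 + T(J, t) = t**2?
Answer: 2288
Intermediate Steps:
T(J, t) = -3 + t**2
g = 104 (g = -26*(-4) = 104)
T(5, 5)*g = (-3 + 5**2)*104 = (-3 + 25)*104 = 22*104 = 2288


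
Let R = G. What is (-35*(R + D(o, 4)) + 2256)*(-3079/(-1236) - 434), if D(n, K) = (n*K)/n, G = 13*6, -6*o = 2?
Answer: 163736915/618 ≈ 2.6495e+5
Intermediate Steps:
o = -⅓ (o = -⅙*2 = -⅓ ≈ -0.33333)
G = 78
D(n, K) = K (D(n, K) = (K*n)/n = K)
R = 78
(-35*(R + D(o, 4)) + 2256)*(-3079/(-1236) - 434) = (-35*(78 + 4) + 2256)*(-3079/(-1236) - 434) = (-35*82 + 2256)*(-3079*(-1/1236) - 434) = (-2870 + 2256)*(3079/1236 - 434) = -614*(-533345/1236) = 163736915/618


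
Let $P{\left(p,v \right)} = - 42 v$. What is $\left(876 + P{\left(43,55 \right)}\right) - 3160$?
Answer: $-4594$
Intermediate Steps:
$\left(876 + P{\left(43,55 \right)}\right) - 3160 = \left(876 - 2310\right) - 3160 = -1434 - 3160 = -4594$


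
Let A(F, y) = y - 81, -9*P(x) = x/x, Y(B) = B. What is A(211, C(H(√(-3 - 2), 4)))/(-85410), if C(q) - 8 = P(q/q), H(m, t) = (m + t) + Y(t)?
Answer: 329/384345 ≈ 0.00085600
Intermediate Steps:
P(x) = -⅑ (P(x) = -x/(9*x) = -⅑*1 = -⅑)
H(m, t) = m + 2*t (H(m, t) = (m + t) + t = m + 2*t)
C(q) = 71/9 (C(q) = 8 - ⅑ = 71/9)
A(F, y) = -81 + y
A(211, C(H(√(-3 - 2), 4)))/(-85410) = (-81 + 71/9)/(-85410) = -658/9*(-1/85410) = 329/384345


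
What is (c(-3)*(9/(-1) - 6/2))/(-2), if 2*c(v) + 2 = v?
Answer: -15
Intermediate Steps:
c(v) = -1 + v/2
(c(-3)*(9/(-1) - 6/2))/(-2) = ((-1 + (1/2)*(-3))*(9/(-1) - 6/2))/(-2) = ((-1 - 3/2)*(9*(-1) - 6*1/2))*(-1/2) = -5*(-9 - 3)/2*(-1/2) = -5/2*(-12)*(-1/2) = 30*(-1/2) = -15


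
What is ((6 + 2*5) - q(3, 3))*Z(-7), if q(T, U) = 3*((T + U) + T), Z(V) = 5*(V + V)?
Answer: 770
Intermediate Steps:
Z(V) = 10*V (Z(V) = 5*(2*V) = 10*V)
q(T, U) = 3*U + 6*T (q(T, U) = 3*(U + 2*T) = 3*U + 6*T)
((6 + 2*5) - q(3, 3))*Z(-7) = ((6 + 2*5) - (3*3 + 6*3))*(10*(-7)) = ((6 + 10) - (9 + 18))*(-70) = (16 - 1*27)*(-70) = (16 - 27)*(-70) = -11*(-70) = 770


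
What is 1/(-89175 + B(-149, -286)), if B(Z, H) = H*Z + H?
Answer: -1/46847 ≈ -2.1346e-5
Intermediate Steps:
B(Z, H) = H + H*Z
1/(-89175 + B(-149, -286)) = 1/(-89175 - 286*(1 - 149)) = 1/(-89175 - 286*(-148)) = 1/(-89175 + 42328) = 1/(-46847) = -1/46847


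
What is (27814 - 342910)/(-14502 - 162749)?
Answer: 16584/9329 ≈ 1.7777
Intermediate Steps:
(27814 - 342910)/(-14502 - 162749) = -315096/(-177251) = -315096*(-1/177251) = 16584/9329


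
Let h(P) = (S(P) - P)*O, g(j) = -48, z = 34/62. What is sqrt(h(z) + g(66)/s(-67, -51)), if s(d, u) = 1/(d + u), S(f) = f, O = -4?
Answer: 4*sqrt(354) ≈ 75.260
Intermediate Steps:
z = 17/31 (z = 34*(1/62) = 17/31 ≈ 0.54839)
h(P) = 0 (h(P) = (P - P)*(-4) = 0*(-4) = 0)
sqrt(h(z) + g(66)/s(-67, -51)) = sqrt(0 - 48/(1/(-67 - 51))) = sqrt(0 - 48/(1/(-118))) = sqrt(0 - 48/(-1/118)) = sqrt(0 - 48*(-118)) = sqrt(0 + 5664) = sqrt(5664) = 4*sqrt(354)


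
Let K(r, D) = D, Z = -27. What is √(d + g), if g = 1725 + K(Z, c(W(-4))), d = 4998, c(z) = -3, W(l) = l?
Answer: 8*√105 ≈ 81.976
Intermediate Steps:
g = 1722 (g = 1725 - 3 = 1722)
√(d + g) = √(4998 + 1722) = √6720 = 8*√105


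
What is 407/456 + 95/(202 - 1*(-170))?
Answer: 5409/4712 ≈ 1.1479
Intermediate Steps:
407/456 + 95/(202 - 1*(-170)) = 407*(1/456) + 95/(202 + 170) = 407/456 + 95/372 = 5409/4712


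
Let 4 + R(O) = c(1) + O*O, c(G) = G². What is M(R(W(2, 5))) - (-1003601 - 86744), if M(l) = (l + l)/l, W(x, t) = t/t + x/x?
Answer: 1090347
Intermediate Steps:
W(x, t) = 2 (W(x, t) = 1 + 1 = 2)
R(O) = -3 + O² (R(O) = -4 + (1² + O*O) = -4 + (1 + O²) = -3 + O²)
M(l) = 2 (M(l) = (2*l)/l = 2)
M(R(W(2, 5))) - (-1003601 - 86744) = 2 - (-1003601 - 86744) = 2 - 1*(-1090345) = 2 + 1090345 = 1090347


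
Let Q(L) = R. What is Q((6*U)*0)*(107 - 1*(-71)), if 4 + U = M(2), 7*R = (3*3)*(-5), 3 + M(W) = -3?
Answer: -8010/7 ≈ -1144.3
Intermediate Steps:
M(W) = -6 (M(W) = -3 - 3 = -6)
R = -45/7 (R = ((3*3)*(-5))/7 = (9*(-5))/7 = (⅐)*(-45) = -45/7 ≈ -6.4286)
U = -10 (U = -4 - 6 = -10)
Q(L) = -45/7
Q((6*U)*0)*(107 - 1*(-71)) = -45*(107 - 1*(-71))/7 = -45*(107 + 71)/7 = -45/7*178 = -8010/7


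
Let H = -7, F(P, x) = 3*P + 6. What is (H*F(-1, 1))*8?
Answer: -168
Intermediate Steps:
F(P, x) = 6 + 3*P
(H*F(-1, 1))*8 = -7*(6 + 3*(-1))*8 = -7*(6 - 3)*8 = -7*3*8 = -21*8 = -168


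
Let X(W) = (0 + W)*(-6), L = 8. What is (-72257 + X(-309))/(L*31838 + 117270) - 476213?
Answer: -177138924865/371974 ≈ -4.7621e+5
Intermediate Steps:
X(W) = -6*W (X(W) = W*(-6) = -6*W)
(-72257 + X(-309))/(L*31838 + 117270) - 476213 = (-72257 - 6*(-309))/(8*31838 + 117270) - 476213 = (-72257 + 1854)/(254704 + 117270) - 476213 = -70403/371974 - 476213 = -177138924865/371974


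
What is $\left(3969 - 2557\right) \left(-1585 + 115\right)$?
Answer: $-2075640$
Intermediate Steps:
$\left(3969 - 2557\right) \left(-1585 + 115\right) = 1412 \left(-1470\right) = -2075640$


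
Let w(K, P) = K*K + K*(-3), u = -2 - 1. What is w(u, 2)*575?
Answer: 10350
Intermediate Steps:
u = -3
w(K, P) = K² - 3*K
w(u, 2)*575 = -3*(-3 - 3)*575 = -3*(-6)*575 = 18*575 = 10350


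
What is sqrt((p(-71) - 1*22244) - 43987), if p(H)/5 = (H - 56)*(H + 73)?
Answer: I*sqrt(67501) ≈ 259.81*I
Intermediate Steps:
p(H) = 5*(-56 + H)*(73 + H) (p(H) = 5*((H - 56)*(H + 73)) = 5*((-56 + H)*(73 + H)) = 5*(-56 + H)*(73 + H))
sqrt((p(-71) - 1*22244) - 43987) = sqrt(((-20440 + 5*(-71)**2 + 85*(-71)) - 1*22244) - 43987) = sqrt(((-20440 + 5*5041 - 6035) - 22244) - 43987) = sqrt(((-20440 + 25205 - 6035) - 22244) - 43987) = sqrt((-1270 - 22244) - 43987) = sqrt(-23514 - 43987) = sqrt(-67501) = I*sqrt(67501)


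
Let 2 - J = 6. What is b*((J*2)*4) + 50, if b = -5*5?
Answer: 850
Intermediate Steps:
b = -25
J = -4 (J = 2 - 1*6 = 2 - 6 = -4)
b*((J*2)*4) + 50 = -25*(-4*2)*4 + 50 = -(-200)*4 + 50 = -25*(-32) + 50 = 800 + 50 = 850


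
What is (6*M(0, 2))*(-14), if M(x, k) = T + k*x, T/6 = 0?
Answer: 0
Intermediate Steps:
T = 0 (T = 6*0 = 0)
M(x, k) = k*x (M(x, k) = 0 + k*x = k*x)
(6*M(0, 2))*(-14) = (6*(2*0))*(-14) = (6*0)*(-14) = 0*(-14) = 0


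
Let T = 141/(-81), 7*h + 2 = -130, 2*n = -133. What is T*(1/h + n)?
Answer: 412895/3564 ≈ 115.85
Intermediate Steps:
n = -133/2 (n = (½)*(-133) = -133/2 ≈ -66.500)
h = -132/7 (h = -2/7 + (⅐)*(-130) = -2/7 - 130/7 = -132/7 ≈ -18.857)
T = -47/27 (T = 141*(-1/81) = -47/27 ≈ -1.7407)
T*(1/h + n) = -47*(1/(-132/7) - 133/2)/27 = -47*(-7/132 - 133/2)/27 = -47/27*(-8785/132) = 412895/3564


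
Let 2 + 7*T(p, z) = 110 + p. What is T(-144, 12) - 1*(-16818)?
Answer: 117690/7 ≈ 16813.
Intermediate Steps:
T(p, z) = 108/7 + p/7 (T(p, z) = -2/7 + (110 + p)/7 = -2/7 + (110/7 + p/7) = 108/7 + p/7)
T(-144, 12) - 1*(-16818) = (108/7 + (1/7)*(-144)) - 1*(-16818) = (108/7 - 144/7) + 16818 = -36/7 + 16818 = 117690/7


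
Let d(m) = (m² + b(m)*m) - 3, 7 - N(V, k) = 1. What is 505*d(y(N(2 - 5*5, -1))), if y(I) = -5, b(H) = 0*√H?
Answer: 11110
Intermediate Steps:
b(H) = 0
N(V, k) = 6 (N(V, k) = 7 - 1*1 = 7 - 1 = 6)
d(m) = -3 + m² (d(m) = (m² + 0*m) - 3 = (m² + 0) - 3 = m² - 3 = -3 + m²)
505*d(y(N(2 - 5*5, -1))) = 505*(-3 + (-5)²) = 505*(-3 + 25) = 505*22 = 11110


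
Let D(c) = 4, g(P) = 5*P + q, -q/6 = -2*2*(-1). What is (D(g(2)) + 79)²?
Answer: 6889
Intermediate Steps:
q = -24 (q = -6*(-2*2)*(-1) = -(-24)*(-1) = -6*4 = -24)
g(P) = -24 + 5*P (g(P) = 5*P - 24 = -24 + 5*P)
(D(g(2)) + 79)² = (4 + 79)² = 83² = 6889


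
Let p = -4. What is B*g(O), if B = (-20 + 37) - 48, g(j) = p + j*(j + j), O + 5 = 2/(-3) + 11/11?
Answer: -11036/9 ≈ -1226.2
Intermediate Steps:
O = -14/3 (O = -5 + (2/(-3) + 11/11) = -5 + (2*(-⅓) + 11*(1/11)) = -5 + (-⅔ + 1) = -5 + ⅓ = -14/3 ≈ -4.6667)
g(j) = -4 + 2*j² (g(j) = -4 + j*(j + j) = -4 + j*(2*j) = -4 + 2*j²)
B = -31 (B = 17 - 48 = -31)
B*g(O) = -31*(-4 + 2*(-14/3)²) = -31*(-4 + 2*(196/9)) = -31*(-4 + 392/9) = -31*356/9 = -11036/9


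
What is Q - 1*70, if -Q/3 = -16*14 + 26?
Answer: 524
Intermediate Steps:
Q = 594 (Q = -3*(-16*14 + 26) = -3*(-224 + 26) = -3*(-198) = 594)
Q - 1*70 = 594 - 1*70 = 594 - 70 = 524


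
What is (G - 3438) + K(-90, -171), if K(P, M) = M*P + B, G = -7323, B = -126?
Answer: 4503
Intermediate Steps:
K(P, M) = -126 + M*P (K(P, M) = M*P - 126 = -126 + M*P)
(G - 3438) + K(-90, -171) = (-7323 - 3438) + (-126 - 171*(-90)) = -10761 + (-126 + 15390) = -10761 + 15264 = 4503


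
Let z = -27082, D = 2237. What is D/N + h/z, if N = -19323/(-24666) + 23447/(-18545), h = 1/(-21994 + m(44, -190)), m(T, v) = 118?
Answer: -202077957059471173271/43445764436568648 ≈ -4651.3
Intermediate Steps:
h = -1/21876 (h = 1/(-21994 + 118) = 1/(-21876) = -1/21876 ≈ -4.5712e-5)
N = -73332889/152476990 (N = -19323*(-1/24666) + 23447*(-1/18545) = 6441/8222 - 23447/18545 = -73332889/152476990 ≈ -0.48094)
D/N + h/z = 2237/(-73332889/152476990) - 1/21876/(-27082) = 2237*(-152476990/73332889) - 1/21876*(-1/27082) = -341091026630/73332889 + 1/592445832 = -202077957059471173271/43445764436568648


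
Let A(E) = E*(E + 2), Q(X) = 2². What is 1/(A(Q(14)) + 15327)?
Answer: 1/15351 ≈ 6.5142e-5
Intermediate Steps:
Q(X) = 4
A(E) = E*(2 + E)
1/(A(Q(14)) + 15327) = 1/(4*(2 + 4) + 15327) = 1/(4*6 + 15327) = 1/(24 + 15327) = 1/15351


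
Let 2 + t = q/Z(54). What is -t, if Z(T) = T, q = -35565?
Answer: 11891/18 ≈ 660.61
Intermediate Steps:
t = -11891/18 (t = -2 - 35565/54 = -2 - 35565*1/54 = -2 - 11855/18 = -11891/18 ≈ -660.61)
-t = -1*(-11891/18) = 11891/18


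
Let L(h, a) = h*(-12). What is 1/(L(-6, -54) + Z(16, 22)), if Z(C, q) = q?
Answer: 1/94 ≈ 0.010638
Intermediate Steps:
L(h, a) = -12*h
1/(L(-6, -54) + Z(16, 22)) = 1/(-12*(-6) + 22) = 1/(72 + 22) = 1/94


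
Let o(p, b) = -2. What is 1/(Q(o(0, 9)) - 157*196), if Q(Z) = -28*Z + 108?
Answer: -1/30608 ≈ -3.2671e-5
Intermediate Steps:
Q(Z) = 108 - 28*Z
1/(Q(o(0, 9)) - 157*196) = 1/((108 - 28*(-2)) - 157*196) = 1/((108 + 56) - 30772) = 1/(164 - 30772) = 1/(-30608) = -1/30608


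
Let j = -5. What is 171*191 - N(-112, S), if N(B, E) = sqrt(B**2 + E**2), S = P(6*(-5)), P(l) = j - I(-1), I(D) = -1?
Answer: 32661 - 4*sqrt(785) ≈ 32549.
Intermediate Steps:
P(l) = -4 (P(l) = -5 - 1*(-1) = -5 + 1 = -4)
S = -4
171*191 - N(-112, S) = 171*191 - sqrt((-112)**2 + (-4)**2) = 32661 - sqrt(12544 + 16) = 32661 - sqrt(12560) = 32661 - 4*sqrt(785)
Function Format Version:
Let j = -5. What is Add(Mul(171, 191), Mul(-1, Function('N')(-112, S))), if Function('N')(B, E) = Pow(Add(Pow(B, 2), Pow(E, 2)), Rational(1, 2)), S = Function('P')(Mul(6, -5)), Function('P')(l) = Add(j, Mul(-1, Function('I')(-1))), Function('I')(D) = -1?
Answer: Add(32661, Mul(-4, Pow(785, Rational(1, 2)))) ≈ 32549.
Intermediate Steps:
Function('P')(l) = -4 (Function('P')(l) = Add(-5, Mul(-1, -1)) = Add(-5, 1) = -4)
S = -4
Add(Mul(171, 191), Mul(-1, Function('N')(-112, S))) = Add(Mul(171, 191), Mul(-1, Pow(Add(Pow(-112, 2), Pow(-4, 2)), Rational(1, 2)))) = Add(32661, Mul(-1, Pow(Add(12544, 16), Rational(1, 2)))) = Add(32661, Mul(-1, Pow(12560, Rational(1, 2)))) = Add(32661, Mul(-1, Mul(4, Pow(785, Rational(1, 2))))) = Add(32661, Mul(-4, Pow(785, Rational(1, 2))))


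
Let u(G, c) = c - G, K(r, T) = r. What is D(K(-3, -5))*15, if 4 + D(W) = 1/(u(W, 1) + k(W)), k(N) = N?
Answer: -45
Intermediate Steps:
D(W) = -3 (D(W) = -4 + 1/((1 - W) + W) = -4 + 1/1 = -4 + 1 = -3)
D(K(-3, -5))*15 = -3*15 = -45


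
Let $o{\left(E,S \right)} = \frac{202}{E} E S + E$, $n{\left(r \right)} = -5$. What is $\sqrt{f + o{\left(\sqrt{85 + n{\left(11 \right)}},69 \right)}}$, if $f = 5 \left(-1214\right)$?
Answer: $2 \sqrt{1967 + \sqrt{5}} \approx 88.752$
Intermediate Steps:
$f = -6070$
$o{\left(E,S \right)} = E + 202 S$ ($o{\left(E,S \right)} = 202 S + E = E + 202 S$)
$\sqrt{f + o{\left(\sqrt{85 + n{\left(11 \right)}},69 \right)}} = \sqrt{-6070 + \left(\sqrt{85 - 5} + 202 \cdot 69\right)} = \sqrt{-6070 + \left(\sqrt{80} + 13938\right)} = \sqrt{-6070 + \left(4 \sqrt{5} + 13938\right)} = \sqrt{-6070 + \left(13938 + 4 \sqrt{5}\right)} = \sqrt{7868 + 4 \sqrt{5}}$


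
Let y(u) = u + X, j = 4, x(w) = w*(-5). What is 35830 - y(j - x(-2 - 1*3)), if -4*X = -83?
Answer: 143321/4 ≈ 35830.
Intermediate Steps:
X = 83/4 (X = -1/4*(-83) = 83/4 ≈ 20.750)
x(w) = -5*w
y(u) = 83/4 + u (y(u) = u + 83/4 = 83/4 + u)
35830 - y(j - x(-2 - 1*3)) = 35830 - (83/4 + (4 - (-5)*(-2 - 1*3))) = 35830 - (83/4 + (4 - (-5)*(-2 - 3))) = 35830 - (83/4 + (4 - (-5)*(-5))) = 35830 - (83/4 + (4 - 1*25)) = 35830 - (83/4 + (4 - 25)) = 35830 - (83/4 - 21) = 35830 - 1*(-1/4) = 35830 + 1/4 = 143321/4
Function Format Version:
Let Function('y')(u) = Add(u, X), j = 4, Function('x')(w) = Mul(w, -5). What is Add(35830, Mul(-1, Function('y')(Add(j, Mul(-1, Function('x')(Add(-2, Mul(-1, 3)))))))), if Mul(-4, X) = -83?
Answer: Rational(143321, 4) ≈ 35830.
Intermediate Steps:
X = Rational(83, 4) (X = Mul(Rational(-1, 4), -83) = Rational(83, 4) ≈ 20.750)
Function('x')(w) = Mul(-5, w)
Function('y')(u) = Add(Rational(83, 4), u) (Function('y')(u) = Add(u, Rational(83, 4)) = Add(Rational(83, 4), u))
Add(35830, Mul(-1, Function('y')(Add(j, Mul(-1, Function('x')(Add(-2, Mul(-1, 3)))))))) = Add(35830, Mul(-1, Add(Rational(83, 4), Add(4, Mul(-1, Mul(-5, Add(-2, Mul(-1, 3)))))))) = Add(35830, Mul(-1, Add(Rational(83, 4), Add(4, Mul(-1, Mul(-5, Add(-2, -3))))))) = Add(35830, Mul(-1, Add(Rational(83, 4), Add(4, Mul(-1, Mul(-5, -5)))))) = Add(35830, Mul(-1, Add(Rational(83, 4), Add(4, Mul(-1, 25))))) = Add(35830, Mul(-1, Add(Rational(83, 4), Add(4, -25)))) = Add(35830, Mul(-1, Add(Rational(83, 4), -21))) = Add(35830, Mul(-1, Rational(-1, 4))) = Add(35830, Rational(1, 4)) = Rational(143321, 4)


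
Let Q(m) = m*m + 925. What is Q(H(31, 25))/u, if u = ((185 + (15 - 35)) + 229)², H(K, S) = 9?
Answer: 503/77618 ≈ 0.0064805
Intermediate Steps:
u = 155236 (u = ((185 - 20) + 229)² = (165 + 229)² = 394² = 155236)
Q(m) = 925 + m² (Q(m) = m² + 925 = 925 + m²)
Q(H(31, 25))/u = (925 + 9²)/155236 = (925 + 81)*(1/155236) = 1006*(1/155236) = 503/77618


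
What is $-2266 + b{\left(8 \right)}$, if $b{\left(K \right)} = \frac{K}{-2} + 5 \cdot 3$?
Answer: $-2255$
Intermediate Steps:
$b{\left(K \right)} = 15 - \frac{K}{2}$ ($b{\left(K \right)} = K \left(- \frac{1}{2}\right) + 15 = - \frac{K}{2} + 15 = 15 - \frac{K}{2}$)
$-2266 + b{\left(8 \right)} = -2266 + \left(15 - 4\right) = -2266 + 11 = -2255$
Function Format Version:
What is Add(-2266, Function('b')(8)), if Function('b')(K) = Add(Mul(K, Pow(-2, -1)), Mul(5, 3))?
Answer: -2255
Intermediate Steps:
Function('b')(K) = Add(15, Mul(Rational(-1, 2), K)) (Function('b')(K) = Add(Mul(K, Rational(-1, 2)), 15) = Add(Mul(Rational(-1, 2), K), 15) = Add(15, Mul(Rational(-1, 2), K)))
Add(-2266, Function('b')(8)) = Add(-2266, Add(15, Mul(Rational(-1, 2), 8))) = Add(-2266, Add(15, -4)) = Add(-2266, 11) = -2255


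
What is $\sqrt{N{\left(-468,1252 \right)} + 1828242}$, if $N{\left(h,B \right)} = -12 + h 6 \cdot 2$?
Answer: $\sqrt{1822614} \approx 1350.0$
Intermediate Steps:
$N{\left(h,B \right)} = -12 + 12 h$ ($N{\left(h,B \right)} = -12 + h 12 = -12 + 12 h$)
$\sqrt{N{\left(-468,1252 \right)} + 1828242} = \sqrt{\left(-12 + 12 \left(-468\right)\right) + 1828242} = \sqrt{\left(-12 - 5616\right) + 1828242} = \sqrt{-5628 + 1828242} = \sqrt{1822614}$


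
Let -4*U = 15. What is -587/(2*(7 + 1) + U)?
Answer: -2348/49 ≈ -47.918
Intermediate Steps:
U = -15/4 (U = -¼*15 = -15/4 ≈ -3.7500)
-587/(2*(7 + 1) + U) = -587/(2*(7 + 1) - 15/4) = -587/(2*8 - 15/4) = -587/(16 - 15/4) = -587/49/4 = -587*4/49 = -2348/49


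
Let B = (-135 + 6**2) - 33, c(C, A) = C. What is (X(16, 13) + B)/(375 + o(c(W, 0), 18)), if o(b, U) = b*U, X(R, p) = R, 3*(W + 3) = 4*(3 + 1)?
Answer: -116/417 ≈ -0.27818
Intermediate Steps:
W = 7/3 (W = -3 + (4*(3 + 1))/3 = -3 + (4*4)/3 = -3 + (1/3)*16 = -3 + 16/3 = 7/3 ≈ 2.3333)
o(b, U) = U*b
B = -132 (B = (-135 + 36) - 33 = -99 - 33 = -132)
(X(16, 13) + B)/(375 + o(c(W, 0), 18)) = (16 - 132)/(375 + 18*(7/3)) = -116/(375 + 42) = -116/417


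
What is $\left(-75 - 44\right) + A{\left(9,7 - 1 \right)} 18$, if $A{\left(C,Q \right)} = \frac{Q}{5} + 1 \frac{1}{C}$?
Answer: $- \frac{477}{5} \approx -95.4$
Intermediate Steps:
$A{\left(C,Q \right)} = \frac{1}{C} + \frac{Q}{5}$ ($A{\left(C,Q \right)} = Q \frac{1}{5} + \frac{1}{C} = \frac{Q}{5} + \frac{1}{C} = \frac{1}{C} + \frac{Q}{5}$)
$\left(-75 - 44\right) + A{\left(9,7 - 1 \right)} 18 = \left(-75 - 44\right) + \left(\frac{1}{9} + \frac{7 - 1}{5}\right) 18 = -119 + \left(\frac{1}{9} + \frac{1}{5} \cdot 6\right) 18 = -119 + \left(\frac{1}{9} + \frac{6}{5}\right) 18 = -119 + \frac{59}{45} \cdot 18 = -119 + \frac{118}{5} = - \frac{477}{5}$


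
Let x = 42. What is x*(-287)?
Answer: -12054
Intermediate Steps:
x*(-287) = 42*(-287) = -12054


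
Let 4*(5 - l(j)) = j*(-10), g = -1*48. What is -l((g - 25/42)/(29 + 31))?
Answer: -2999/1008 ≈ -2.9752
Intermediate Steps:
g = -48
l(j) = 5 + 5*j/2 (l(j) = 5 - j*(-10)/4 = 5 - (-5)*j/2 = 5 + 5*j/2)
-l((g - 25/42)/(29 + 31)) = -(5 + 5*((-48 - 25/42)/(29 + 31))/2) = -(5 + 5*((-48 - 25*1/42)/60)/2) = -(5 + 5*((-48 - 25/42)*(1/60))/2) = -(5 + 5*(-2041/42*1/60)/2) = -(5 + (5/2)*(-2041/2520)) = -(5 - 2041/1008) = -1*2999/1008 = -2999/1008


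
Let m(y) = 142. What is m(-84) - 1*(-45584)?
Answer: 45726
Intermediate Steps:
m(-84) - 1*(-45584) = 142 - 1*(-45584) = 142 + 45584 = 45726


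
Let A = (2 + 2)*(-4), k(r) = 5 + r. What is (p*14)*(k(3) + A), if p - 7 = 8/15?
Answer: -12656/15 ≈ -843.73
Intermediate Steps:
p = 113/15 (p = 7 + 8/15 = 113/15 ≈ 7.5333)
A = -16 (A = 4*(-4) = -16)
(p*14)*(k(3) + A) = ((113/15)*14)*((5 + 3) - 16) = 1582*(8 - 16)/15 = (1582/15)*(-8) = -12656/15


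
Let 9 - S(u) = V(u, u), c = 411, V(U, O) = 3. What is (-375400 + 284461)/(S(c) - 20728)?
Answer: 90939/20722 ≈ 4.3885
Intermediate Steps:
S(u) = 6 (S(u) = 9 - 1*3 = 9 - 3 = 6)
(-375400 + 284461)/(S(c) - 20728) = (-375400 + 284461)/(6 - 20728) = -90939/(-20722) = -90939*(-1/20722) = 90939/20722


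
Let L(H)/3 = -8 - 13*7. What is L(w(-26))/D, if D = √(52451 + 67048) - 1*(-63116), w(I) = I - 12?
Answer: -18745452/3983509957 + 297*√119499/3983509957 ≈ -0.0046800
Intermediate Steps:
w(I) = -12 + I
D = 63116 + √119499 (D = √119499 + 63116 = 63116 + √119499 ≈ 63462.)
L(H) = -297 (L(H) = 3*(-8 - 13*7) = 3*(-8 - 91) = 3*(-99) = -297)
L(w(-26))/D = -297/(63116 + √119499)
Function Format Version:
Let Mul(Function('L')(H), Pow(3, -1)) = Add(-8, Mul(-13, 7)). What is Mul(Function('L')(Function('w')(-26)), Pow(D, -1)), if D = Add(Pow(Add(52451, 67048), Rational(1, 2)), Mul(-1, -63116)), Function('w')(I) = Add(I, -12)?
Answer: Add(Rational(-18745452, 3983509957), Mul(Rational(297, 3983509957), Pow(119499, Rational(1, 2)))) ≈ -0.0046800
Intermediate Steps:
Function('w')(I) = Add(-12, I)
D = Add(63116, Pow(119499, Rational(1, 2))) (D = Add(Pow(119499, Rational(1, 2)), 63116) = Add(63116, Pow(119499, Rational(1, 2))) ≈ 63462.)
Function('L')(H) = -297 (Function('L')(H) = Mul(3, Add(-8, Mul(-13, 7))) = Mul(3, Add(-8, -91)) = Mul(3, -99) = -297)
Mul(Function('L')(Function('w')(-26)), Pow(D, -1)) = Mul(-297, Pow(Add(63116, Pow(119499, Rational(1, 2))), -1))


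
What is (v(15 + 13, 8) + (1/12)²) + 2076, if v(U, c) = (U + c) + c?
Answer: 305281/144 ≈ 2120.0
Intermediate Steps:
v(U, c) = U + 2*c
(v(15 + 13, 8) + (1/12)²) + 2076 = (((15 + 13) + 2*8) + (1/12)²) + 2076 = ((28 + 16) + (1/12)²) + 2076 = (44 + 1/144) + 2076 = 6337/144 + 2076 = 305281/144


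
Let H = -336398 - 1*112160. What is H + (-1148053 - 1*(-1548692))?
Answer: -47919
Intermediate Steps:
H = -448558 (H = -336398 - 112160 = -448558)
H + (-1148053 - 1*(-1548692)) = -448558 + (-1148053 - 1*(-1548692)) = -448558 + (-1148053 + 1548692) = -448558 + 400639 = -47919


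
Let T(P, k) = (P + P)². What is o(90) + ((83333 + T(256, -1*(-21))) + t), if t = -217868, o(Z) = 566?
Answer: 128175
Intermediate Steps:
T(P, k) = 4*P² (T(P, k) = (2*P)² = 4*P²)
o(90) + ((83333 + T(256, -1*(-21))) + t) = 566 + ((83333 + 4*256²) - 217868) = 566 + ((83333 + 4*65536) - 217868) = 566 + ((83333 + 262144) - 217868) = 566 + (345477 - 217868) = 566 + 127609 = 128175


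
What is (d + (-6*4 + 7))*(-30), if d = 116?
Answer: -2970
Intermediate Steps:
(d + (-6*4 + 7))*(-30) = (116 + (-6*4 + 7))*(-30) = (116 + (-24 + 7))*(-30) = (116 - 17)*(-30) = 99*(-30) = -2970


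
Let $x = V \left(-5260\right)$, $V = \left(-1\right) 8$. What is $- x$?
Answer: $-42080$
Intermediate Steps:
$V = -8$
$x = 42080$ ($x = \left(-8\right) \left(-5260\right) = 42080$)
$- x = \left(-1\right) 42080 = -42080$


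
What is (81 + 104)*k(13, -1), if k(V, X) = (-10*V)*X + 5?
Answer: 24975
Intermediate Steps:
k(V, X) = 5 - 10*V*X (k(V, X) = -10*V*X + 5 = 5 - 10*V*X)
(81 + 104)*k(13, -1) = (81 + 104)*(5 - 10*13*(-1)) = 185*(5 + 130) = 185*135 = 24975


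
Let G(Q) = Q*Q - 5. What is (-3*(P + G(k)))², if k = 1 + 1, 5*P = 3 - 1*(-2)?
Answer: 0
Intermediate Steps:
P = 1 (P = (3 - 1*(-2))/5 = (3 + 2)/5 = (⅕)*5 = 1)
k = 2
G(Q) = -5 + Q² (G(Q) = Q² - 5 = -5 + Q²)
(-3*(P + G(k)))² = (-3*(1 + (-5 + 2²)))² = (-3*(1 + (-5 + 4)))² = (-3*(1 - 1))² = (-3*0)² = 0² = 0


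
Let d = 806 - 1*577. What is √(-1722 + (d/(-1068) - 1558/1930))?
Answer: I*√457538749720035/515310 ≈ 41.509*I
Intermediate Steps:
d = 229 (d = 806 - 577 = 229)
√(-1722 + (d/(-1068) - 1558/1930)) = √(-1722 + (229/(-1068) - 1558/1930)) = √(-1722 + (229*(-1/1068) - 1558*1/1930)) = √(-1722 + (-229/1068 - 779/965)) = √(-1722 - 1052957/1030620) = √(-1775780597/1030620) = I*√457538749720035/515310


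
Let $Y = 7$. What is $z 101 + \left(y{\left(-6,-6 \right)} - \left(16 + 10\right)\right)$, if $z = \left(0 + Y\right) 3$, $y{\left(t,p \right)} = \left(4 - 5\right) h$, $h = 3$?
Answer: $2092$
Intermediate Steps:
$y{\left(t,p \right)} = -3$ ($y{\left(t,p \right)} = \left(4 - 5\right) 3 = \left(-1\right) 3 = -3$)
$z = 21$ ($z = \left(0 + 7\right) 3 = 7 \cdot 3 = 21$)
$z 101 + \left(y{\left(-6,-6 \right)} - \left(16 + 10\right)\right) = 21 \cdot 101 - 29 = 2121 - 29 = 2092$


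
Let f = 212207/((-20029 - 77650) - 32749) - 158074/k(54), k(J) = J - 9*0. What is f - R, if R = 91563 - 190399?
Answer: 37526904599/391284 ≈ 95907.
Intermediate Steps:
R = -98836
k(J) = J (k(J) = J + 0 = J)
f = -1146040825/391284 (f = 212207/((-20029 - 77650) - 32749) - 158074/54 = 212207/(-97679 - 32749) - 158074*1/54 = 212207/(-130428) - 79037/27 = 212207*(-1/130428) - 79037/27 = -212207/130428 - 79037/27 = -1146040825/391284 ≈ -2928.9)
f - R = -1146040825/391284 - 1*(-98836) = -1146040825/391284 + 98836 = 37526904599/391284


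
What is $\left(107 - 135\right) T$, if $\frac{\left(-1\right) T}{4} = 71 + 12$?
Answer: $9296$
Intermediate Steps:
$T = -332$ ($T = - 4 \left(71 + 12\right) = \left(-4\right) 83 = -332$)
$\left(107 - 135\right) T = \left(107 - 135\right) \left(-332\right) = \left(-28\right) \left(-332\right) = 9296$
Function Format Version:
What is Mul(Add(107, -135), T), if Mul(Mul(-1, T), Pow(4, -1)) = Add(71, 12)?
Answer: 9296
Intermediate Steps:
T = -332 (T = Mul(-4, Add(71, 12)) = Mul(-4, 83) = -332)
Mul(Add(107, -135), T) = Mul(Add(107, -135), -332) = Mul(-28, -332) = 9296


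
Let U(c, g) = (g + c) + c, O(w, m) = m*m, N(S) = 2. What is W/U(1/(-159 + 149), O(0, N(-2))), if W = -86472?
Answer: -432360/19 ≈ -22756.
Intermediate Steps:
O(w, m) = m**2
U(c, g) = g + 2*c (U(c, g) = (c + g) + c = g + 2*c)
W/U(1/(-159 + 149), O(0, N(-2))) = -86472/(2**2 + 2/(-159 + 149)) = -86472/(4 + 2/(-10)) = -86472/(4 + 2*(-1/10)) = -86472/(4 - 1/5) = -86472/19/5 = -86472*5/19 = -432360/19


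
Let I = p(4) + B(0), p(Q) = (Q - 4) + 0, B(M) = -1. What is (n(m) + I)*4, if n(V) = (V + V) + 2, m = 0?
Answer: 4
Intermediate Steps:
p(Q) = -4 + Q (p(Q) = (-4 + Q) + 0 = -4 + Q)
n(V) = 2 + 2*V (n(V) = 2*V + 2 = 2 + 2*V)
I = -1 (I = (-4 + 4) - 1 = 0 - 1 = -1)
(n(m) + I)*4 = ((2 + 2*0) - 1)*4 = ((2 + 0) - 1)*4 = (2 - 1)*4 = 1*4 = 4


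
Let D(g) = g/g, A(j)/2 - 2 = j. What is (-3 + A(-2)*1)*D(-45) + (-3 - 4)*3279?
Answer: -22956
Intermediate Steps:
A(j) = 4 + 2*j
D(g) = 1
(-3 + A(-2)*1)*D(-45) + (-3 - 4)*3279 = (-3 + (4 + 2*(-2))*1)*1 + (-3 - 4)*3279 = (-3 + (4 - 4)*1)*1 - 7*3279 = (-3 + 0*1)*1 - 22953 = (-3 + 0)*1 - 22953 = -3*1 - 22953 = -3 - 22953 = -22956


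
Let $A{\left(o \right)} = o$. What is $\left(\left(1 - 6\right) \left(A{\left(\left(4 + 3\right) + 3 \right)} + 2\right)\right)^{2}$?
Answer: $3600$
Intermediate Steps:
$\left(\left(1 - 6\right) \left(A{\left(\left(4 + 3\right) + 3 \right)} + 2\right)\right)^{2} = \left(\left(1 - 6\right) \left(\left(\left(4 + 3\right) + 3\right) + 2\right)\right)^{2} = \left(\left(1 - 6\right) \left(\left(7 + 3\right) + 2\right)\right)^{2} = \left(- 5 \left(10 + 2\right)\right)^{2} = \left(\left(-5\right) 12\right)^{2} = \left(-60\right)^{2} = 3600$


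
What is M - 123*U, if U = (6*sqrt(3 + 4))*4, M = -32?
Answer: -32 - 2952*sqrt(7) ≈ -7842.3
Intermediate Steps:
U = 24*sqrt(7) (U = (6*sqrt(7))*4 = 24*sqrt(7) ≈ 63.498)
M - 123*U = -32 - 2952*sqrt(7)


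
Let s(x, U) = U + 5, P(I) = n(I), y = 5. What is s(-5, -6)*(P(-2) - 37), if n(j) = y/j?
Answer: 79/2 ≈ 39.500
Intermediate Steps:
n(j) = 5/j
P(I) = 5/I
s(x, U) = 5 + U
s(-5, -6)*(P(-2) - 37) = (5 - 6)*(5/(-2) - 37) = -(5*(-½) - 37) = -(-5/2 - 37) = -1*(-79/2) = 79/2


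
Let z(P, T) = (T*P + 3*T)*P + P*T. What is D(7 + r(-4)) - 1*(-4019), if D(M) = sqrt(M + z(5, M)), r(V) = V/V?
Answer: 4019 + 4*sqrt(23) ≈ 4038.2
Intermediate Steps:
r(V) = 1
z(P, T) = P*T + P*(3*T + P*T) (z(P, T) = (P*T + 3*T)*P + P*T = (3*T + P*T)*P + P*T = P*(3*T + P*T) + P*T = P*T + P*(3*T + P*T))
D(M) = sqrt(46)*sqrt(M) (D(M) = sqrt(M + 5*M*(4 + 5)) = sqrt(M + 5*M*9) = sqrt(M + 45*M) = sqrt(46*M) = sqrt(46)*sqrt(M))
D(7 + r(-4)) - 1*(-4019) = sqrt(46)*sqrt(7 + 1) - 1*(-4019) = sqrt(46)*sqrt(8) + 4019 = sqrt(46)*(2*sqrt(2)) + 4019 = 4*sqrt(23) + 4019 = 4019 + 4*sqrt(23)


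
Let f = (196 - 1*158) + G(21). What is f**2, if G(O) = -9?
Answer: 841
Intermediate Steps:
f = 29 (f = (196 - 1*158) - 9 = (196 - 158) - 9 = 38 - 9 = 29)
f**2 = 29**2 = 841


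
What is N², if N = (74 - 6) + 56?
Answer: 15376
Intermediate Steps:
N = 124 (N = 68 + 56 = 124)
N² = 124² = 15376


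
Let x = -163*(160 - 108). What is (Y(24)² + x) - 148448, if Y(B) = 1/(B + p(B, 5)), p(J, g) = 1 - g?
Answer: -62769599/400 ≈ -1.5692e+5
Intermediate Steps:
x = -8476 (x = -163*52 = -8476)
Y(B) = 1/(-4 + B) (Y(B) = 1/(B + (1 - 1*5)) = 1/(B + (1 - 5)) = 1/(B - 4) = 1/(-4 + B))
(Y(24)² + x) - 148448 = ((1/(-4 + 24))² - 8476) - 148448 = ((1/20)² - 8476) - 148448 = (1/400 - 8476) - 148448 = -3390399/400 - 148448 = -62769599/400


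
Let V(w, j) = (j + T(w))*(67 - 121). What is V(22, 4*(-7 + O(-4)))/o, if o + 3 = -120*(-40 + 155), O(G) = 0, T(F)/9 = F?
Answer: 3060/4601 ≈ 0.66507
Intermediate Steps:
T(F) = 9*F
V(w, j) = -486*w - 54*j (V(w, j) = (j + 9*w)*(67 - 121) = (j + 9*w)*(-54) = -486*w - 54*j)
o = -13803 (o = -3 - 120*(-40 + 155) = -3 - 120*115 = -3 - 13800 = -13803)
V(22, 4*(-7 + O(-4)))/o = (-486*22 - 216*(-7 + 0))/(-13803) = (-10692 - 216*(-7))*(-1/13803) = (-10692 - 54*(-28))*(-1/13803) = (-10692 + 1512)*(-1/13803) = -9180*(-1/13803) = 3060/4601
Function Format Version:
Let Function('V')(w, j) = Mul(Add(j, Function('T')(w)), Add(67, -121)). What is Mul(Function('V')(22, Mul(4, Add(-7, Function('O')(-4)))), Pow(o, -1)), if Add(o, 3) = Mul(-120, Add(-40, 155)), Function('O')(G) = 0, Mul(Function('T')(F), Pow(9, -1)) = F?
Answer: Rational(3060, 4601) ≈ 0.66507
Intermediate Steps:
Function('T')(F) = Mul(9, F)
Function('V')(w, j) = Add(Mul(-486, w), Mul(-54, j)) (Function('V')(w, j) = Mul(Add(j, Mul(9, w)), Add(67, -121)) = Mul(Add(j, Mul(9, w)), -54) = Add(Mul(-486, w), Mul(-54, j)))
o = -13803 (o = Add(-3, Mul(-120, Add(-40, 155))) = Add(-3, Mul(-120, 115)) = Add(-3, -13800) = -13803)
Mul(Function('V')(22, Mul(4, Add(-7, Function('O')(-4)))), Pow(o, -1)) = Mul(Add(Mul(-486, 22), Mul(-54, Mul(4, Add(-7, 0)))), Pow(-13803, -1)) = Mul(Add(-10692, Mul(-54, Mul(4, -7))), Rational(-1, 13803)) = Mul(Add(-10692, Mul(-54, -28)), Rational(-1, 13803)) = Mul(Add(-10692, 1512), Rational(-1, 13803)) = Mul(-9180, Rational(-1, 13803)) = Rational(3060, 4601)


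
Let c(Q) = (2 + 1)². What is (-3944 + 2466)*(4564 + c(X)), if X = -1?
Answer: -6758894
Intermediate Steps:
c(Q) = 9 (c(Q) = 3² = 9)
(-3944 + 2466)*(4564 + c(X)) = (-3944 + 2466)*(4564 + 9) = -1478*4573 = -6758894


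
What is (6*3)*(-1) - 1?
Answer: -19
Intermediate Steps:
(6*3)*(-1) - 1 = 18*(-1) - 1 = -18 - 1 = -19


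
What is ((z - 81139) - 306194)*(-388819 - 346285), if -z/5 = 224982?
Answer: 1111655878272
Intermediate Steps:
z = -1124910 (z = -5*224982 = -1124910)
((z - 81139) - 306194)*(-388819 - 346285) = ((-1124910 - 81139) - 306194)*(-388819 - 346285) = (-1206049 - 306194)*(-735104) = -1512243*(-735104) = 1111655878272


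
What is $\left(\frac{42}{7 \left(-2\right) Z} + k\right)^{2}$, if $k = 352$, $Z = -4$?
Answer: $\frac{1990921}{16} \approx 1.2443 \cdot 10^{5}$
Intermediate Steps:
$\left(\frac{42}{7 \left(-2\right) Z} + k\right)^{2} = \left(\frac{42}{7 \left(-2\right) \left(-4\right)} + 352\right)^{2} = \left(\frac{42}{\left(-14\right) \left(-4\right)} + 352\right)^{2} = \left(\frac{42}{56} + 352\right)^{2} = \left(42 \cdot \frac{1}{56} + 352\right)^{2} = \left(\frac{3}{4} + 352\right)^{2} = \left(\frac{1411}{4}\right)^{2} = \frac{1990921}{16}$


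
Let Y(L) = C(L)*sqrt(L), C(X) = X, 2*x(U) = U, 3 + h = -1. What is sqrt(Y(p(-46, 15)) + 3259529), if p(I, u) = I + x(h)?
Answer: sqrt(3259529 - 192*I*sqrt(3)) ≈ 1805.4 - 0.092*I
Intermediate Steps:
h = -4 (h = -3 - 1 = -4)
x(U) = U/2
p(I, u) = -2 + I (p(I, u) = I + (1/2)*(-4) = I - 2 = -2 + I)
Y(L) = L**(3/2) (Y(L) = L*sqrt(L) = L**(3/2))
sqrt(Y(p(-46, 15)) + 3259529) = sqrt((-2 - 46)**(3/2) + 3259529) = sqrt((-48)**(3/2) + 3259529) = sqrt(-192*I*sqrt(3) + 3259529) = sqrt(3259529 - 192*I*sqrt(3))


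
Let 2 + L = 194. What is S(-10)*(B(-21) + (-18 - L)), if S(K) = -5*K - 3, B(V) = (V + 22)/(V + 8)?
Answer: -128357/13 ≈ -9873.6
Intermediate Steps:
L = 192 (L = -2 + 194 = 192)
B(V) = (22 + V)/(8 + V)
S(K) = -3 - 5*K
S(-10)*(B(-21) + (-18 - L)) = (-3 - 5*(-10))*((22 - 21)/(8 - 21) + (-18 - 1*192)) = (-3 + 50)*(1/(-13) + (-18 - 192)) = 47*(-1/13*1 - 210) = 47*(-1/13 - 210) = 47*(-2731/13) = -128357/13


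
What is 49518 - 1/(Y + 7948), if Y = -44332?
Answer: 1801662913/36384 ≈ 49518.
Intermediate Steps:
49518 - 1/(Y + 7948) = 49518 - 1/(-44332 + 7948) = 49518 - 1/(-36384) = 49518 - 1*(-1/36384) = 49518 + 1/36384 = 1801662913/36384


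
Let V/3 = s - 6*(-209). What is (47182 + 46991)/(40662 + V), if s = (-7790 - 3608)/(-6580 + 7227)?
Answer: 20309977/9569378 ≈ 2.1224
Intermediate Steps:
s = -11398/647 ≈ -17.617
V = 2399820/647 (V = 3*(-11398/647 - 6*(-209)) = 3*(-11398/647 + 1254) = 3*(799940/647) = 2399820/647 ≈ 3709.1)
(47182 + 46991)/(40662 + V) = (47182 + 46991)/(40662 + 2399820/647) = 94173/(28708134/647) = 94173*(647/28708134) = 20309977/9569378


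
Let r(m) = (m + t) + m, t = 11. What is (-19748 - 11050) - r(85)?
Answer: -30979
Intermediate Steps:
r(m) = 11 + 2*m (r(m) = (m + 11) + m = (11 + m) + m = 11 + 2*m)
(-19748 - 11050) - r(85) = (-19748 - 11050) - (11 + 2*85) = -30798 - (11 + 170) = -30798 - 1*181 = -30798 - 181 = -30979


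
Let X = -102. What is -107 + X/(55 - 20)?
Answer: -3847/35 ≈ -109.91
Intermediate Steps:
-107 + X/(55 - 20) = -107 - 102/(55 - 20) = -107 - 102/35 = -3847/35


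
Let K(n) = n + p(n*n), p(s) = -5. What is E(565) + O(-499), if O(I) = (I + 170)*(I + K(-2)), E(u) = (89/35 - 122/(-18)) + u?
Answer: 52620221/315 ≈ 1.6705e+5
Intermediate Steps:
K(n) = -5 + n (K(n) = n - 5 = -5 + n)
E(u) = 2936/315 + u (E(u) = (89*(1/35) - 122*(-1/18)) + u = (89/35 + 61/9) + u = 2936/315 + u)
O(I) = (-7 + I)*(170 + I) (O(I) = (I + 170)*(I + (-5 - 2)) = (170 + I)*(I - 7) = (170 + I)*(-7 + I) = (-7 + I)*(170 + I))
E(565) + O(-499) = (2936/315 + 565) + (-1190 + (-499)² + 163*(-499)) = 180911/315 + (-1190 + 249001 - 81337) = 180911/315 + 166474 = 52620221/315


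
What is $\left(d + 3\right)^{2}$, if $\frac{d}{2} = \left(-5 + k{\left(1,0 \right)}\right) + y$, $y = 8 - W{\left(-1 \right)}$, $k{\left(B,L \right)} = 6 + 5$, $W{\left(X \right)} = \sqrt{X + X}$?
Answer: $953 - 124 i \sqrt{2} \approx 953.0 - 175.36 i$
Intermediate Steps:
$W{\left(X \right)} = \sqrt{2} \sqrt{X}$ ($W{\left(X \right)} = \sqrt{2 X} = \sqrt{2} \sqrt{X}$)
$k{\left(B,L \right)} = 11$
$y = 8 - i \sqrt{2}$ ($y = 8 - \sqrt{2} \sqrt{-1} = 8 - \sqrt{2} i = 8 - i \sqrt{2} \approx 8.0 - 1.4142 i$)
$d = 28 - 2 i \sqrt{2}$ ($d = 2 \left(\left(-5 + 11\right) + \left(8 - i \sqrt{2}\right)\right) = 2 \left(6 + \left(8 - i \sqrt{2}\right)\right) = 2 \left(14 - i \sqrt{2}\right) = 28 - 2 i \sqrt{2} \approx 28.0 - 2.8284 i$)
$\left(d + 3\right)^{2} = \left(\left(28 - 2 i \sqrt{2}\right) + 3\right)^{2} = \left(31 - 2 i \sqrt{2}\right)^{2}$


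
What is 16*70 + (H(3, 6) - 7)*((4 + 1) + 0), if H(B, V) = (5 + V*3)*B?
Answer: 1430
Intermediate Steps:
H(B, V) = B*(5 + 3*V) (H(B, V) = (5 + 3*V)*B = B*(5 + 3*V))
16*70 + (H(3, 6) - 7)*((4 + 1) + 0) = 16*70 + (3*(5 + 3*6) - 7)*((4 + 1) + 0) = 1120 + (3*(5 + 18) - 7)*(5 + 0) = 1120 + (3*23 - 7)*5 = 1120 + (69 - 7)*5 = 1120 + 62*5 = 1120 + 310 = 1430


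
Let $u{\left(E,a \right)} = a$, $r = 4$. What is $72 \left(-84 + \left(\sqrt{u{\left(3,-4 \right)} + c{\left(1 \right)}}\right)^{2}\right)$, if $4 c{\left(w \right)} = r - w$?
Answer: $-6282$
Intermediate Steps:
$c{\left(w \right)} = 1 - \frac{w}{4}$ ($c{\left(w \right)} = \frac{4 - w}{4} = 1 - \frac{w}{4}$)
$72 \left(-84 + \left(\sqrt{u{\left(3,-4 \right)} + c{\left(1 \right)}}\right)^{2}\right) = 72 \left(-84 + \left(\sqrt{-4 + \left(1 - \frac{1}{4}\right)}\right)^{2}\right) = 72 \left(-84 + \left(\sqrt{-4 + \frac{3}{4}}\right)^{2}\right) = 72 \left(-84 + \left(\sqrt{- \frac{13}{4}}\right)^{2}\right) = 72 \left(-84 + \left(\frac{i \sqrt{13}}{2}\right)^{2}\right) = 72 \left(-84 - \frac{13}{4}\right) = 72 \left(- \frac{349}{4}\right) = -6282$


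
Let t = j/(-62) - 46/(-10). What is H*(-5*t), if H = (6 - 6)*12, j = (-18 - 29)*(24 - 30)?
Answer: 0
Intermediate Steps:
j = 282 (j = -47*(-6) = 282)
H = 0 (H = 0*12 = 0)
t = 8/155 (t = 282/(-62) - 46/(-10) = 282*(-1/62) - 46*(-⅒) = -141/31 + 23/5 = 8/155 ≈ 0.051613)
H*(-5*t) = 0*(-5*8/155) = 0*(-8/31) = 0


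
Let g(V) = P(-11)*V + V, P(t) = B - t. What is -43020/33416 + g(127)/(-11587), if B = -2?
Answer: -135227765/96797798 ≈ -1.3970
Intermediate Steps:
P(t) = -2 - t
g(V) = 10*V (g(V) = (-2 - 1*(-11))*V + V = (-2 + 11)*V + V = 9*V + V = 10*V)
-43020/33416 + g(127)/(-11587) = -43020/33416 + (10*127)/(-11587) = -43020*1/33416 + 1270*(-1/11587) = -10755/8354 - 1270/11587 = -135227765/96797798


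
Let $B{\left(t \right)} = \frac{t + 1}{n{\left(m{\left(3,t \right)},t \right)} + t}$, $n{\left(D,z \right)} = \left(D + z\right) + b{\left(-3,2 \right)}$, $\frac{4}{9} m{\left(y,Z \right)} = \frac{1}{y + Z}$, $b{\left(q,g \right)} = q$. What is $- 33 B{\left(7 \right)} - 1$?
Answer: $- \frac{11009}{449} \approx -24.519$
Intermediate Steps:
$m{\left(y,Z \right)} = \frac{9}{4 \left(Z + y\right)}$ ($m{\left(y,Z \right)} = \frac{9}{4 \left(y + Z\right)} = \frac{9}{4 \left(Z + y\right)}$)
$n{\left(D,z \right)} = -3 + D + z$ ($n{\left(D,z \right)} = \left(D + z\right) - 3 = -3 + D + z$)
$B{\left(t \right)} = \frac{1 + t}{-3 + 2 t + \frac{9}{4 \left(3 + t\right)}}$ ($B{\left(t \right)} = \frac{t + 1}{\left(-3 + \frac{9}{4 \left(t + 3\right)} + t\right) + t} = \frac{1 + t}{\left(-3 + \frac{9}{4 \left(3 + t\right)} + t\right) + t} = \frac{1 + t}{\left(-3 + t + \frac{9}{4 \left(3 + t\right)}\right) + t} = \frac{1 + t}{-3 + 2 t + \frac{9}{4 \left(3 + t\right)}}$)
$- 33 B{\left(7 \right)} - 1 = - 33 \frac{4 \left(3 + 7^{2} + 4 \cdot 7\right)}{-27 + 8 \cdot 7^{2} + 12 \cdot 7} - 1 = - 33 \frac{4 \left(3 + 49 + 28\right)}{-27 + 8 \cdot 49 + 84} - 1 = - 33 \cdot 4 \frac{1}{-27 + 392 + 84} \cdot 80 - 1 = - 33 \cdot 4 \cdot \frac{1}{449} \cdot 80 - 1 = \left(-33\right) \frac{320}{449} - 1 = - \frac{10560}{449} - 1 = - \frac{11009}{449}$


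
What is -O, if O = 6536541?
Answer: -6536541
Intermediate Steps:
-O = -1*6536541 = -6536541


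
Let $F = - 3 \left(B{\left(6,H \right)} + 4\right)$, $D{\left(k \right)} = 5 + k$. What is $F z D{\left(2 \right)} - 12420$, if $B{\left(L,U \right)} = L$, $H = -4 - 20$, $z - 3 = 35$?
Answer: $-20400$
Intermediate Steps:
$z = 38$ ($z = 3 + 35 = 38$)
$H = -24$ ($H = -4 - 20 = -24$)
$F = -30$ ($F = - 3 \left(6 + 4\right) = \left(-3\right) 10 = -30$)
$F z D{\left(2 \right)} - 12420 = \left(-30\right) 38 \left(5 + 2\right) - 12420 = \left(-1140\right) 7 - 12420 = -7980 - 12420 = -20400$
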